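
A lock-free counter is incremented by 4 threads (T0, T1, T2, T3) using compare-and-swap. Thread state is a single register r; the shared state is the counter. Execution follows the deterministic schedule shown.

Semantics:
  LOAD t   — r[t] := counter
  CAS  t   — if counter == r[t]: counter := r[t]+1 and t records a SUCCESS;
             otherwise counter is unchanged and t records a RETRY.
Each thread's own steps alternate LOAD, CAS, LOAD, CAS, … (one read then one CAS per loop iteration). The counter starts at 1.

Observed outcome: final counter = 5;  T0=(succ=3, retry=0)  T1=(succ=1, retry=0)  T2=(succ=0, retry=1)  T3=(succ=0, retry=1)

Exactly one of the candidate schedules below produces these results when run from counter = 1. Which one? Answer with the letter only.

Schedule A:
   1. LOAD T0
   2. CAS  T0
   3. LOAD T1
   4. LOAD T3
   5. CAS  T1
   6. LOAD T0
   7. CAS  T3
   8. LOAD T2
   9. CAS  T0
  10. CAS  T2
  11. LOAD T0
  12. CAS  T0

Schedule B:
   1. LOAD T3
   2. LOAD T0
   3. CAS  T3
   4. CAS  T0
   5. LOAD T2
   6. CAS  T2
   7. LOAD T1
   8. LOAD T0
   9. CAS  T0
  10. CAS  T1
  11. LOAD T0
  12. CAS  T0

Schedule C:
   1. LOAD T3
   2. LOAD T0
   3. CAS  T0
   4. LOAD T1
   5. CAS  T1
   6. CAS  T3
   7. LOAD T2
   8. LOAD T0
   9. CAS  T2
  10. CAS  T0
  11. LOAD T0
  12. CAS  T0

Run A:
1. LOAD T0 → mem=1 r[T0]=1 [LOAD]
2. CAS T0 → mem=2 r[T0]=1 [OK]
3. LOAD T1 → mem=2 r[T1]=2 [LOAD]
4. LOAD T3 → mem=2 r[T3]=2 [LOAD]
5. CAS T1 → mem=3 r[T1]=2 [OK]
6. LOAD T0 → mem=3 r[T0]=3 [LOAD]
7. CAS T3 → mem=3 r[T3]=2 [RETRY]
8. LOAD T2 → mem=3 r[T2]=3 [LOAD]
9. CAS T0 → mem=4 r[T0]=3 [OK]
10. CAS T2 → mem=4 r[T2]=3 [RETRY]
11. LOAD T0 → mem=4 r[T0]=4 [LOAD]
12. CAS T0 → mem=5 r[T0]=4 [OK]

A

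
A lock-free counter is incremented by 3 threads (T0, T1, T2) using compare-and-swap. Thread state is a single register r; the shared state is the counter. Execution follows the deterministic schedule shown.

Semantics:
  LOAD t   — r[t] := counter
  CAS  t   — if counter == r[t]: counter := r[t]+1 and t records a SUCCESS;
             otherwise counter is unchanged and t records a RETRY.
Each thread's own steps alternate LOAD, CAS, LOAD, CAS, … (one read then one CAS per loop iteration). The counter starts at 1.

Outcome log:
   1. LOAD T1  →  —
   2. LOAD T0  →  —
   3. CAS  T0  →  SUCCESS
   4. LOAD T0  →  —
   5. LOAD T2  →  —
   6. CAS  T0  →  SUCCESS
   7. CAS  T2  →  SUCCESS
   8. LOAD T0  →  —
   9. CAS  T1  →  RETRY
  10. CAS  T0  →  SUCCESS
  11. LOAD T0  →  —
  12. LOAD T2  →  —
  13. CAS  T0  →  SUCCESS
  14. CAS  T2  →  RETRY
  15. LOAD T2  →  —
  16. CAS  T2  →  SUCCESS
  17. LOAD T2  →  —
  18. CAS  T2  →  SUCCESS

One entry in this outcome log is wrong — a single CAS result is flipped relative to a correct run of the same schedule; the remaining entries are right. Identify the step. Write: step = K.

step = 7

Re-executing:
[1] T1.load  rd  (counter 1, T1.r 1)
[2] T0.load  rd  (counter 1, T0.r 1)
[3] T0.cas  hit  (counter 2, T0.r 1)
[4] T0.load  rd  (counter 2, T0.r 2)
[5] T2.load  rd  (counter 2, T2.r 2)
[6] T0.cas  hit  (counter 3, T0.r 2)
[7] T2.cas  miss  (counter 3, T2.r 2)
[8] T0.load  rd  (counter 3, T0.r 3)
[9] T1.cas  miss  (counter 3, T1.r 1)
[10] T0.cas  hit  (counter 4, T0.r 3)
[11] T0.load  rd  (counter 4, T0.r 4)
[12] T2.load  rd  (counter 4, T2.r 4)
[13] T0.cas  hit  (counter 5, T0.r 4)
[14] T2.cas  miss  (counter 5, T2.r 4)
[15] T2.load  rd  (counter 5, T2.r 5)
[16] T2.cas  hit  (counter 6, T2.r 5)
[17] T2.load  rd  (counter 6, T2.r 6)
[18] T2.cas  hit  (counter 7, T2.r 6)
Log disagrees first at step 7.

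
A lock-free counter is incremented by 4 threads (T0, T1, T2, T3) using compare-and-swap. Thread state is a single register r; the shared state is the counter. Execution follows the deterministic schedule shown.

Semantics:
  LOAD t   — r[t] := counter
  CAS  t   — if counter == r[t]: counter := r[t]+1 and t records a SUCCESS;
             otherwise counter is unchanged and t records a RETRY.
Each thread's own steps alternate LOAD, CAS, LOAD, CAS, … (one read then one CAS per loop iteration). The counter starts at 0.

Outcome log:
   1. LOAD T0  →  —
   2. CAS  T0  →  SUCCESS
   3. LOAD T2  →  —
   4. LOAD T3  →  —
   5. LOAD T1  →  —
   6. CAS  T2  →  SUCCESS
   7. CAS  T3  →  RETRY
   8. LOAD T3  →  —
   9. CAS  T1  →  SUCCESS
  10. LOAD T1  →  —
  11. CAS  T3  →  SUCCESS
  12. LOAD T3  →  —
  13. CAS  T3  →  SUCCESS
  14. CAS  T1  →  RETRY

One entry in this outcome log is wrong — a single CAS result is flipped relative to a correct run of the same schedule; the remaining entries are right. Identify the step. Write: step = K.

step = 9

Correct run:
step 1: T0 LOAD ⇒ load; ctr=0 reg=0
step 2: T0 CAS ⇒ ok; ctr=1 reg=0
step 3: T2 LOAD ⇒ load; ctr=1 reg=1
step 4: T3 LOAD ⇒ load; ctr=1 reg=1
step 5: T1 LOAD ⇒ load; ctr=1 reg=1
step 6: T2 CAS ⇒ ok; ctr=2 reg=1
step 7: T3 CAS ⇒ retry; ctr=2 reg=1
step 8: T3 LOAD ⇒ load; ctr=2 reg=2
step 9: T1 CAS ⇒ retry; ctr=2 reg=1
step 10: T1 LOAD ⇒ load; ctr=2 reg=2
step 11: T3 CAS ⇒ ok; ctr=3 reg=2
step 12: T3 LOAD ⇒ load; ctr=3 reg=3
step 13: T3 CAS ⇒ ok; ctr=4 reg=3
step 14: T1 CAS ⇒ retry; ctr=4 reg=2
Log disagrees first at step 9.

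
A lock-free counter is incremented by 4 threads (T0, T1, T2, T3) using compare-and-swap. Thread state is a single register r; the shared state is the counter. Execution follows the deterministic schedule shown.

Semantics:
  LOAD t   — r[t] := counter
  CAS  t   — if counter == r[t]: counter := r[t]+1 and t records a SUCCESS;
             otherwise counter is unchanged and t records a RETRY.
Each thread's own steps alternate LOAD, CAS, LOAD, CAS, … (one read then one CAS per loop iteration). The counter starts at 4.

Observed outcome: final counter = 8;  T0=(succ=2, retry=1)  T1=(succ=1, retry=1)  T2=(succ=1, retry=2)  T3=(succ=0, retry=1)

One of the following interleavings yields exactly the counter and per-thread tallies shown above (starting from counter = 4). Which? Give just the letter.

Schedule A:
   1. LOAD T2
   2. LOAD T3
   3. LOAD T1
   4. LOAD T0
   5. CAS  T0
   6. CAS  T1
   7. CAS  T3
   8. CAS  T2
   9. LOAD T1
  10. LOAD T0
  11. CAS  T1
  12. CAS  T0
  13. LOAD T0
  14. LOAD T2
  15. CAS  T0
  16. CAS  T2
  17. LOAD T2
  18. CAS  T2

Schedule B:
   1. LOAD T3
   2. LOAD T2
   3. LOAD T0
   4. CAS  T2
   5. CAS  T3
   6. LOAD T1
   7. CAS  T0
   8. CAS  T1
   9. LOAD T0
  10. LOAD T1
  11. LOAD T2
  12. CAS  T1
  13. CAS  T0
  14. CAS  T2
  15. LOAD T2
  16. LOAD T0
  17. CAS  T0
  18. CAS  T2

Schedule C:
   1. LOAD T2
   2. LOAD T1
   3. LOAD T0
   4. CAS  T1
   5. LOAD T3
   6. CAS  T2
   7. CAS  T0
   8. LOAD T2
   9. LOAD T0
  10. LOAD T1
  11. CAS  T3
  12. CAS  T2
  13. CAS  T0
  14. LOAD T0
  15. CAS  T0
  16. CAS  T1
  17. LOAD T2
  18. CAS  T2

A

Tracing schedule A:
#1 T2 reads 4
#2 T3 reads 4
#3 T1 reads 4
#4 T0 reads 4
#5 T0 CAS(4→5) writes; counter now 5
#6 T1 CAS(4→5) fails; counter now 5
#7 T3 CAS(4→5) fails; counter now 5
#8 T2 CAS(4→5) fails; counter now 5
#9 T1 reads 5
#10 T0 reads 5
#11 T1 CAS(5→6) writes; counter now 6
#12 T0 CAS(5→6) fails; counter now 6
#13 T0 reads 6
#14 T2 reads 6
#15 T0 CAS(6→7) writes; counter now 7
#16 T2 CAS(6→7) fails; counter now 7
#17 T2 reads 7
#18 T2 CAS(7→8) writes; counter now 8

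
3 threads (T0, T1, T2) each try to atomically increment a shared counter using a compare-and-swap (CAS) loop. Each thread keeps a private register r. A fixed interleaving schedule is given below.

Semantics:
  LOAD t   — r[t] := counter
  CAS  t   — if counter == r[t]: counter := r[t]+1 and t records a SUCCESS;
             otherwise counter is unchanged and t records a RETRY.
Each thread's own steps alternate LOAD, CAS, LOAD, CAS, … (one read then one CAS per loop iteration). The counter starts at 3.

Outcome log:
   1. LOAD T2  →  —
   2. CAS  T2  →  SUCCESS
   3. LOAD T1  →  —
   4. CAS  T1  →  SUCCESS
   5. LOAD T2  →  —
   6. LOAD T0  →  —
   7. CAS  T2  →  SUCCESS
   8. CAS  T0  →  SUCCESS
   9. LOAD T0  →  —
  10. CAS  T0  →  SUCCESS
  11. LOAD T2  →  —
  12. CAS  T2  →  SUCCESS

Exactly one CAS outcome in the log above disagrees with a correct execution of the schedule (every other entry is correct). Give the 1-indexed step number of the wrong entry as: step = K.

Correct run:
#1 T2 reads 3
#2 T2 CAS(3→4) writes; counter now 4
#3 T1 reads 4
#4 T1 CAS(4→5) writes; counter now 5
#5 T2 reads 5
#6 T0 reads 5
#7 T2 CAS(5→6) writes; counter now 6
#8 T0 CAS(5→6) fails; counter now 6
#9 T0 reads 6
#10 T0 CAS(6→7) writes; counter now 7
#11 T2 reads 7
#12 T2 CAS(7→8) writes; counter now 8
Log disagrees first at step 8.

step = 8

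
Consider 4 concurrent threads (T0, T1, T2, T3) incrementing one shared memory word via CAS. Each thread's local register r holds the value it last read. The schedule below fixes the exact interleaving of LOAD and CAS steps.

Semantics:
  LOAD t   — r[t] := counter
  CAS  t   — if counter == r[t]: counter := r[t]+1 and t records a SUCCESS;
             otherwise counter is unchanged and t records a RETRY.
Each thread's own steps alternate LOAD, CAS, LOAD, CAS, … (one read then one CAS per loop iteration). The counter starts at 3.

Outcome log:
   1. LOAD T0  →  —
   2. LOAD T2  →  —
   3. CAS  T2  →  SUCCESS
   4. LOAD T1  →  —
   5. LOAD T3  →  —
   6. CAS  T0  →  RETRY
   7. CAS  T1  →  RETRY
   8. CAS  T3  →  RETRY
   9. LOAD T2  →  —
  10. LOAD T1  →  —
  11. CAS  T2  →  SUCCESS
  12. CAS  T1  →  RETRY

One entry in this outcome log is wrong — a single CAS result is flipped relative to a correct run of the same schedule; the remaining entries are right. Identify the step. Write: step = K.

step = 7

Reference trace:
step 1: T0 LOAD ⇒ load; ctr=3 reg=3
step 2: T2 LOAD ⇒ load; ctr=3 reg=3
step 3: T2 CAS ⇒ ok; ctr=4 reg=3
step 4: T1 LOAD ⇒ load; ctr=4 reg=4
step 5: T3 LOAD ⇒ load; ctr=4 reg=4
step 6: T0 CAS ⇒ retry; ctr=4 reg=3
step 7: T1 CAS ⇒ ok; ctr=5 reg=4
step 8: T3 CAS ⇒ retry; ctr=5 reg=4
step 9: T2 LOAD ⇒ load; ctr=5 reg=5
step 10: T1 LOAD ⇒ load; ctr=5 reg=5
step 11: T2 CAS ⇒ ok; ctr=6 reg=5
step 12: T1 CAS ⇒ retry; ctr=6 reg=5
Log disagrees first at step 7.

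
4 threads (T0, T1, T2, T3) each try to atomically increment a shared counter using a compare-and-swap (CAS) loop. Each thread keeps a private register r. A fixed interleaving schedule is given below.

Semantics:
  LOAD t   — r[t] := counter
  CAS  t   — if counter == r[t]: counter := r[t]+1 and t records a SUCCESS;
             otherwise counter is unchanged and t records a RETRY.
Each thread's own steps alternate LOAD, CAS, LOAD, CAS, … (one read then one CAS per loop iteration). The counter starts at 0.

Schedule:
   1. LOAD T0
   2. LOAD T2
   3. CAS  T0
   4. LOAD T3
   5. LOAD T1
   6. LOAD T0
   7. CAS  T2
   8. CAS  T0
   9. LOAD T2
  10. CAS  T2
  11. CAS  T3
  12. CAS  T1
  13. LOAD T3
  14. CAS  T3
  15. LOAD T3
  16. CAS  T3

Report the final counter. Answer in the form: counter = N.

counter = 5

step 1: T0 LOAD ⇒ load; ctr=0 reg=0
step 2: T2 LOAD ⇒ load; ctr=0 reg=0
step 3: T0 CAS ⇒ ok; ctr=1 reg=0
step 4: T3 LOAD ⇒ load; ctr=1 reg=1
step 5: T1 LOAD ⇒ load; ctr=1 reg=1
step 6: T0 LOAD ⇒ load; ctr=1 reg=1
step 7: T2 CAS ⇒ retry; ctr=1 reg=0
step 8: T0 CAS ⇒ ok; ctr=2 reg=1
step 9: T2 LOAD ⇒ load; ctr=2 reg=2
step 10: T2 CAS ⇒ ok; ctr=3 reg=2
step 11: T3 CAS ⇒ retry; ctr=3 reg=1
step 12: T1 CAS ⇒ retry; ctr=3 reg=1
step 13: T3 LOAD ⇒ load; ctr=3 reg=3
step 14: T3 CAS ⇒ ok; ctr=4 reg=3
step 15: T3 LOAD ⇒ load; ctr=4 reg=4
step 16: T3 CAS ⇒ ok; ctr=5 reg=4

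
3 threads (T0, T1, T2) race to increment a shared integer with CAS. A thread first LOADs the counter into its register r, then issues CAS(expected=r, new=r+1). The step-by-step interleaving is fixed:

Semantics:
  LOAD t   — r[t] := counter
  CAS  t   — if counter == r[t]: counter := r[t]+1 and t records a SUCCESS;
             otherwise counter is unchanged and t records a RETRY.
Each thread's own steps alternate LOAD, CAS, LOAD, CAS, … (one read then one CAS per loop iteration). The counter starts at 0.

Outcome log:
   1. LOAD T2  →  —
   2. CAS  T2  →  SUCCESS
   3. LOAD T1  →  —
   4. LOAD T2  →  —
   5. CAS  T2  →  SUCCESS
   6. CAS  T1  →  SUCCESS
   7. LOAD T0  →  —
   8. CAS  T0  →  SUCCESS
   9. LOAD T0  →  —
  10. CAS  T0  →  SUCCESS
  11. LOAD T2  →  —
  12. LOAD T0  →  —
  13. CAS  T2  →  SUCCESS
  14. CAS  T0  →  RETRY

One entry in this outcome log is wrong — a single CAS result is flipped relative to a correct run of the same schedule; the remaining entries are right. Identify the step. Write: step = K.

step = 6

Re-executing:
#1 T2 reads 0
#2 T2 CAS(0→1) writes; counter now 1
#3 T1 reads 1
#4 T2 reads 1
#5 T2 CAS(1→2) writes; counter now 2
#6 T1 CAS(1→2) fails; counter now 2
#7 T0 reads 2
#8 T0 CAS(2→3) writes; counter now 3
#9 T0 reads 3
#10 T0 CAS(3→4) writes; counter now 4
#11 T2 reads 4
#12 T0 reads 4
#13 T2 CAS(4→5) writes; counter now 5
#14 T0 CAS(4→5) fails; counter now 5
Flip is step 6.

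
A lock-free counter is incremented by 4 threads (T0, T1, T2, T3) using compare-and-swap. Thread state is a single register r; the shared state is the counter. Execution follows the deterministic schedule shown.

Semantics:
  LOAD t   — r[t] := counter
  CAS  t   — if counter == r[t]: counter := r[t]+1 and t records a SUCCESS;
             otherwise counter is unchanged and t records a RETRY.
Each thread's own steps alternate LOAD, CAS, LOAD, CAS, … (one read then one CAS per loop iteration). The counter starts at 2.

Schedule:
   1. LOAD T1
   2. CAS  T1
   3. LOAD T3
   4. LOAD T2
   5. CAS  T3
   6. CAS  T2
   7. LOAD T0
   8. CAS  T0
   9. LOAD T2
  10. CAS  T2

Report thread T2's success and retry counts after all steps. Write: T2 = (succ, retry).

step 1: T1 LOAD ⇒ load; ctr=2 reg=2
step 2: T1 CAS ⇒ ok; ctr=3 reg=2
step 3: T3 LOAD ⇒ load; ctr=3 reg=3
step 4: T2 LOAD ⇒ load; ctr=3 reg=3
step 5: T3 CAS ⇒ ok; ctr=4 reg=3
step 6: T2 CAS ⇒ retry; ctr=4 reg=3
step 7: T0 LOAD ⇒ load; ctr=4 reg=4
step 8: T0 CAS ⇒ ok; ctr=5 reg=4
step 9: T2 LOAD ⇒ load; ctr=5 reg=5
step 10: T2 CAS ⇒ ok; ctr=6 reg=5

T2 = (1, 1)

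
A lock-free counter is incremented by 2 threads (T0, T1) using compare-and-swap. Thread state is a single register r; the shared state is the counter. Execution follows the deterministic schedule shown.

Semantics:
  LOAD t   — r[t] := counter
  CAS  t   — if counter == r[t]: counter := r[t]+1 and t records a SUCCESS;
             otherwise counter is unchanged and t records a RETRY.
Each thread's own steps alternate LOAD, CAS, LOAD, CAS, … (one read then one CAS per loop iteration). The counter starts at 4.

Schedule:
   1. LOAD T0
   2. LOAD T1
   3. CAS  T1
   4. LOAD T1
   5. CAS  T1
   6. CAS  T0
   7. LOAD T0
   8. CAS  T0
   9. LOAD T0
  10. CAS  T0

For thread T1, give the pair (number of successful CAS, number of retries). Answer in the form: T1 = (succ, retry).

1. LOAD T0 → mem=4 r[T0]=4 [LOAD]
2. LOAD T1 → mem=4 r[T1]=4 [LOAD]
3. CAS T1 → mem=5 r[T1]=4 [OK]
4. LOAD T1 → mem=5 r[T1]=5 [LOAD]
5. CAS T1 → mem=6 r[T1]=5 [OK]
6. CAS T0 → mem=6 r[T0]=4 [RETRY]
7. LOAD T0 → mem=6 r[T0]=6 [LOAD]
8. CAS T0 → mem=7 r[T0]=6 [OK]
9. LOAD T0 → mem=7 r[T0]=7 [LOAD]
10. CAS T0 → mem=8 r[T0]=7 [OK]

T1 = (2, 0)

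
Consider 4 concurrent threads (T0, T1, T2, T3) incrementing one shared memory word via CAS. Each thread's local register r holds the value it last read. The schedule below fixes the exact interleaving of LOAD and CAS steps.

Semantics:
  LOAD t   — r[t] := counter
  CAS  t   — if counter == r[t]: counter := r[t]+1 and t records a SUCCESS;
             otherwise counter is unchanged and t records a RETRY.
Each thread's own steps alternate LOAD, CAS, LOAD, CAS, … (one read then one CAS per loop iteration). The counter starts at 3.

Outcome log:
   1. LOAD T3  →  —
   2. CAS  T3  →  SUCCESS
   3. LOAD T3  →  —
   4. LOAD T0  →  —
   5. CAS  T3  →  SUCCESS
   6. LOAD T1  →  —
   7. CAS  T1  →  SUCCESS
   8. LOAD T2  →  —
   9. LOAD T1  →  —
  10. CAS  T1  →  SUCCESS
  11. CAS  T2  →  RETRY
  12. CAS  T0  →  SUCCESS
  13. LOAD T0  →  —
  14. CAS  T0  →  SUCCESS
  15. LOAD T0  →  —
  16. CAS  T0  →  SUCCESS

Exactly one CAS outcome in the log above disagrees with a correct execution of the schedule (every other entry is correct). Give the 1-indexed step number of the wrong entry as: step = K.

step = 12

Re-executing:
T3 LOAD — after: cnt=3, r=3 — load
T3 CAS — after: cnt=4, r=3 — ok
T3 LOAD — after: cnt=4, r=4 — load
T0 LOAD — after: cnt=4, r=4 — load
T3 CAS — after: cnt=5, r=4 — ok
T1 LOAD — after: cnt=5, r=5 — load
T1 CAS — after: cnt=6, r=5 — ok
T2 LOAD — after: cnt=6, r=6 — load
T1 LOAD — after: cnt=6, r=6 — load
T1 CAS — after: cnt=7, r=6 — ok
T2 CAS — after: cnt=7, r=6 — retry
T0 CAS — after: cnt=7, r=4 — retry
T0 LOAD — after: cnt=7, r=7 — load
T0 CAS — after: cnt=8, r=7 — ok
T0 LOAD — after: cnt=8, r=8 — load
T0 CAS — after: cnt=9, r=8 — ok
Mismatch at 12.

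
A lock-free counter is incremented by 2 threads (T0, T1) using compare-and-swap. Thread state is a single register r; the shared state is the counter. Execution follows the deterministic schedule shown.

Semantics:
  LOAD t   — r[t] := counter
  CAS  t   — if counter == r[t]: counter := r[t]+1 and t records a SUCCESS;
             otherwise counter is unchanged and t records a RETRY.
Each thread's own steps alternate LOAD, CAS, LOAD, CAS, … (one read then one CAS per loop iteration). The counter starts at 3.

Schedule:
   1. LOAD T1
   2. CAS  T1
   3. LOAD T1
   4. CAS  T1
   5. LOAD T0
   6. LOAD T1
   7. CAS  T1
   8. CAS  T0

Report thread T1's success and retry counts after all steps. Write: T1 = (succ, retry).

   1) LOAD T1:  M=3  r_T1=3
   2) CAS  T1:  M=4  r_T1=3 ✓
   3) LOAD T1:  M=4  r_T1=4
   4) CAS  T1:  M=5  r_T1=4 ✓
   5) LOAD T0:  M=5  r_T0=5
   6) LOAD T1:  M=5  r_T1=5
   7) CAS  T1:  M=6  r_T1=5 ✓
   8) CAS  T0:  M=6  r_T0=5 ✗

T1 = (3, 0)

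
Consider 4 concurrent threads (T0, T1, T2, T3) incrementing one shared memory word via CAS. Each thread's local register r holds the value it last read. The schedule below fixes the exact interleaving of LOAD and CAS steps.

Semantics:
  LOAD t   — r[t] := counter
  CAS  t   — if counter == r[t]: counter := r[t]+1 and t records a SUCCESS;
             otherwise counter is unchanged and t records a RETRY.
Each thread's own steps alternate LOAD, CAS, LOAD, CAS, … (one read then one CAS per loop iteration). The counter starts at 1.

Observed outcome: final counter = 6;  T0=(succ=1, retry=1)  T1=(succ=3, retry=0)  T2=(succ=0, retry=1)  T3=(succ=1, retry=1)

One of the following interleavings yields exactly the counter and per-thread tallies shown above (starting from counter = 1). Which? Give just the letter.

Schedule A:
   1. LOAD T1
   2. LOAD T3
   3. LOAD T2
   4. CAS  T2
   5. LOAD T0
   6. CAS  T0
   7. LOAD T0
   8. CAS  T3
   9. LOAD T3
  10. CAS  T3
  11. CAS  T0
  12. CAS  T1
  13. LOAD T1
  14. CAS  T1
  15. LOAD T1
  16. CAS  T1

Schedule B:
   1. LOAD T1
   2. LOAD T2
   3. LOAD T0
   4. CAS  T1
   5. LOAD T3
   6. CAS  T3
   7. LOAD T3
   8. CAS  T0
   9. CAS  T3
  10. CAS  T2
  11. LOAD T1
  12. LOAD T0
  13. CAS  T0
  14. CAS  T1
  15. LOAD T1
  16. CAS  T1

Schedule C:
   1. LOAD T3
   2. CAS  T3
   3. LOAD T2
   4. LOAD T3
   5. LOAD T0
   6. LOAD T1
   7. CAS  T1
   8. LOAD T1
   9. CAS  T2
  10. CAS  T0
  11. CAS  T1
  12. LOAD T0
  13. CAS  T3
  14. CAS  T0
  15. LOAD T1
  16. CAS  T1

Tracing schedule C:
1. LOAD T3 → mem=1 r[T3]=1 [LOAD]
2. CAS T3 → mem=2 r[T3]=1 [OK]
3. LOAD T2 → mem=2 r[T2]=2 [LOAD]
4. LOAD T3 → mem=2 r[T3]=2 [LOAD]
5. LOAD T0 → mem=2 r[T0]=2 [LOAD]
6. LOAD T1 → mem=2 r[T1]=2 [LOAD]
7. CAS T1 → mem=3 r[T1]=2 [OK]
8. LOAD T1 → mem=3 r[T1]=3 [LOAD]
9. CAS T2 → mem=3 r[T2]=2 [RETRY]
10. CAS T0 → mem=3 r[T0]=2 [RETRY]
11. CAS T1 → mem=4 r[T1]=3 [OK]
12. LOAD T0 → mem=4 r[T0]=4 [LOAD]
13. CAS T3 → mem=4 r[T3]=2 [RETRY]
14. CAS T0 → mem=5 r[T0]=4 [OK]
15. LOAD T1 → mem=5 r[T1]=5 [LOAD]
16. CAS T1 → mem=6 r[T1]=5 [OK]

C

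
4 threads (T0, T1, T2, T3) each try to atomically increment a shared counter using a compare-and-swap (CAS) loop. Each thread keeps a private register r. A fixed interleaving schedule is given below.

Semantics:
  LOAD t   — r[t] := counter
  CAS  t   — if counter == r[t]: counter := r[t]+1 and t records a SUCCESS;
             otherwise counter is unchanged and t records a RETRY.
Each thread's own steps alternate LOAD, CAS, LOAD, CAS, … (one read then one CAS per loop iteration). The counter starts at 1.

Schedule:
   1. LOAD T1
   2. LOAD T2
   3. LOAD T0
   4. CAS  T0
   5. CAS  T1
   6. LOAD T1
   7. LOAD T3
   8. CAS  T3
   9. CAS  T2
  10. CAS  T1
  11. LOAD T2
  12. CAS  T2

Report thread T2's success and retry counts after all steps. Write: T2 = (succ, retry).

   1) LOAD T1:  M=1  r_T1=1
   2) LOAD T2:  M=1  r_T2=1
   3) LOAD T0:  M=1  r_T0=1
   4) CAS  T0:  M=2  r_T0=1 ✓
   5) CAS  T1:  M=2  r_T1=1 ✗
   6) LOAD T1:  M=2  r_T1=2
   7) LOAD T3:  M=2  r_T3=2
   8) CAS  T3:  M=3  r_T3=2 ✓
   9) CAS  T2:  M=3  r_T2=1 ✗
  10) CAS  T1:  M=3  r_T1=2 ✗
  11) LOAD T2:  M=3  r_T2=3
  12) CAS  T2:  M=4  r_T2=3 ✓

T2 = (1, 1)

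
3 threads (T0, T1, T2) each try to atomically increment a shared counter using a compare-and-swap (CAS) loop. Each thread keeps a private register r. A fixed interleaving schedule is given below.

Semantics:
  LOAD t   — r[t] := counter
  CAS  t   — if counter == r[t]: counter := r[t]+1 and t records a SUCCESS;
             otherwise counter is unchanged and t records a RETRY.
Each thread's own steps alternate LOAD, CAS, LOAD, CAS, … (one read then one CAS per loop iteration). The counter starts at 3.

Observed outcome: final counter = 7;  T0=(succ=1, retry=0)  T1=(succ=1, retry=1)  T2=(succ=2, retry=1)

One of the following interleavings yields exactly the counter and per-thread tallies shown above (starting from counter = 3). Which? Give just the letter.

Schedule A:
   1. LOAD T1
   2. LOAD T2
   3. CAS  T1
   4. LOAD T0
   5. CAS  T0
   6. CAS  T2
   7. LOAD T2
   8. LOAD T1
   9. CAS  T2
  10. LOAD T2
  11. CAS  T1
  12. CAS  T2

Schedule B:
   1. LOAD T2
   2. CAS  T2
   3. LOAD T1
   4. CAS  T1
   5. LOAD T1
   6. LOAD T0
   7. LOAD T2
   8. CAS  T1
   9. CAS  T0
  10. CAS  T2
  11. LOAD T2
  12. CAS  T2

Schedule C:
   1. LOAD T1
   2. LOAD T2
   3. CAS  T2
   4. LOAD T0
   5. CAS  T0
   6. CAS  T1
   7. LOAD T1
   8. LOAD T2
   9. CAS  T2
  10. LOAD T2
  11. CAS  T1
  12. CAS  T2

A

Simulating candidate A:
#1 T1 reads 3
#2 T2 reads 3
#3 T1 CAS(3→4) writes; counter now 4
#4 T0 reads 4
#5 T0 CAS(4→5) writes; counter now 5
#6 T2 CAS(3→4) fails; counter now 5
#7 T2 reads 5
#8 T1 reads 5
#9 T2 CAS(5→6) writes; counter now 6
#10 T2 reads 6
#11 T1 CAS(5→6) fails; counter now 6
#12 T2 CAS(6→7) writes; counter now 7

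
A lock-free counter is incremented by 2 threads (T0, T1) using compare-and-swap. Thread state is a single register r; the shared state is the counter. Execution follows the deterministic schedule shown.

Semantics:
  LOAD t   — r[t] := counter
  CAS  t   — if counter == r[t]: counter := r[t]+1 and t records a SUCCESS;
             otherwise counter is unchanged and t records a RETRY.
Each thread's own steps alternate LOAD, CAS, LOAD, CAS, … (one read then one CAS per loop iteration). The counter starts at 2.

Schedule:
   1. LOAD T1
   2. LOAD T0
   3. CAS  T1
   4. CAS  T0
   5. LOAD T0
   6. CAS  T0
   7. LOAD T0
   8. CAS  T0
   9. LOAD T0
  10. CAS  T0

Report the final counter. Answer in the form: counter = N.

counter = 6

step 1: T1 LOAD ⇒ load; ctr=2 reg=2
step 2: T0 LOAD ⇒ load; ctr=2 reg=2
step 3: T1 CAS ⇒ ok; ctr=3 reg=2
step 4: T0 CAS ⇒ retry; ctr=3 reg=2
step 5: T0 LOAD ⇒ load; ctr=3 reg=3
step 6: T0 CAS ⇒ ok; ctr=4 reg=3
step 7: T0 LOAD ⇒ load; ctr=4 reg=4
step 8: T0 CAS ⇒ ok; ctr=5 reg=4
step 9: T0 LOAD ⇒ load; ctr=5 reg=5
step 10: T0 CAS ⇒ ok; ctr=6 reg=5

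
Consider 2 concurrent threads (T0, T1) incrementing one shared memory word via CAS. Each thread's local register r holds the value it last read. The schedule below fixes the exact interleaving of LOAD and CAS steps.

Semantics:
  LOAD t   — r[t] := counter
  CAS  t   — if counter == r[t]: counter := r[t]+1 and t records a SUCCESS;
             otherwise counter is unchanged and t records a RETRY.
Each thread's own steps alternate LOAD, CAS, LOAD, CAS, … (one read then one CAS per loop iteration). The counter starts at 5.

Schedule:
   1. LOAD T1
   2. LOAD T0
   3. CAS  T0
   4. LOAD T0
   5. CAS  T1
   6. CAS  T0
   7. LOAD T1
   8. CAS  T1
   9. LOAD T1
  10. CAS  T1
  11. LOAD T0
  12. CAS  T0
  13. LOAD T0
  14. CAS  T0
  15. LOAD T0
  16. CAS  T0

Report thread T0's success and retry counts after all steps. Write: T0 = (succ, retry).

   1) LOAD T1:  M=5  r_T1=5
   2) LOAD T0:  M=5  r_T0=5
   3) CAS  T0:  M=6  r_T0=5 ✓
   4) LOAD T0:  M=6  r_T0=6
   5) CAS  T1:  M=6  r_T1=5 ✗
   6) CAS  T0:  M=7  r_T0=6 ✓
   7) LOAD T1:  M=7  r_T1=7
   8) CAS  T1:  M=8  r_T1=7 ✓
   9) LOAD T1:  M=8  r_T1=8
  10) CAS  T1:  M=9  r_T1=8 ✓
  11) LOAD T0:  M=9  r_T0=9
  12) CAS  T0:  M=10  r_T0=9 ✓
  13) LOAD T0:  M=10  r_T0=10
  14) CAS  T0:  M=11  r_T0=10 ✓
  15) LOAD T0:  M=11  r_T0=11
  16) CAS  T0:  M=12  r_T0=11 ✓

T0 = (5, 0)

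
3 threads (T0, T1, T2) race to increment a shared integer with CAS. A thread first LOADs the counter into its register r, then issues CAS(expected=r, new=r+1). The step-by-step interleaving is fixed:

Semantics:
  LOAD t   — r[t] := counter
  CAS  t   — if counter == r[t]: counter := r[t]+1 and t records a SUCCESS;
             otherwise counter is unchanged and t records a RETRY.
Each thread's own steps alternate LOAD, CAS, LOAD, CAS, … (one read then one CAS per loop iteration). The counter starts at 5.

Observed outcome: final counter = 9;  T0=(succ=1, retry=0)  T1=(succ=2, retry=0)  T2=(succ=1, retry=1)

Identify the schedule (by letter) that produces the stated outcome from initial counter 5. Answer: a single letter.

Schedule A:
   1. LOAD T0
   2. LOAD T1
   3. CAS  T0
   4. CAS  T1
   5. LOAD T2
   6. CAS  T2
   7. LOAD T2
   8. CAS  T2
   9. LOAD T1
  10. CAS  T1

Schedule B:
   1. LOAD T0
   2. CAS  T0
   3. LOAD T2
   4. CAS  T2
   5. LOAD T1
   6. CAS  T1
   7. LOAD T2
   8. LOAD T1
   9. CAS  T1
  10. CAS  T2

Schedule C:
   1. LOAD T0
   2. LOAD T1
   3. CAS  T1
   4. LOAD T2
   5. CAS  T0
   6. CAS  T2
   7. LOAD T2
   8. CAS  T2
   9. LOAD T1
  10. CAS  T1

Simulating candidate B:
step 1: T0 LOAD ⇒ load; ctr=5 reg=5
step 2: T0 CAS ⇒ ok; ctr=6 reg=5
step 3: T2 LOAD ⇒ load; ctr=6 reg=6
step 4: T2 CAS ⇒ ok; ctr=7 reg=6
step 5: T1 LOAD ⇒ load; ctr=7 reg=7
step 6: T1 CAS ⇒ ok; ctr=8 reg=7
step 7: T2 LOAD ⇒ load; ctr=8 reg=8
step 8: T1 LOAD ⇒ load; ctr=8 reg=8
step 9: T1 CAS ⇒ ok; ctr=9 reg=8
step 10: T2 CAS ⇒ retry; ctr=9 reg=8

B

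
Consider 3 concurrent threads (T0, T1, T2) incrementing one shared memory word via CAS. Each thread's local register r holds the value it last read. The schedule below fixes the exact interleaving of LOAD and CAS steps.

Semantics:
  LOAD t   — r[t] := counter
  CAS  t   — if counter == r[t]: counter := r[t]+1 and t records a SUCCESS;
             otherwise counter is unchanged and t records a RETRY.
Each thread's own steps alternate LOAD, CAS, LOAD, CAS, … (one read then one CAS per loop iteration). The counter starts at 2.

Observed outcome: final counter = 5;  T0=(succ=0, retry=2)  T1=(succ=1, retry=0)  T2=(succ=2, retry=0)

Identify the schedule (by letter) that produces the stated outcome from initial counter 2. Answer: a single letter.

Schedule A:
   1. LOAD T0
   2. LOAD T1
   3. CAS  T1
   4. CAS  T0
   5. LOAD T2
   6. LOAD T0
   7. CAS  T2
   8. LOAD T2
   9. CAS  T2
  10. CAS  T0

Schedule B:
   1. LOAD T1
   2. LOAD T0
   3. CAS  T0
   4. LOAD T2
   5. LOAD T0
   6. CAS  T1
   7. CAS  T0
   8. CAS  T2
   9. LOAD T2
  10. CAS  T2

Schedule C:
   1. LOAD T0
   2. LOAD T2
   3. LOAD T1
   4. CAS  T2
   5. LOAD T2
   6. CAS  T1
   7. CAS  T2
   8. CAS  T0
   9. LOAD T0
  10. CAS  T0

A

Run A:
   1) LOAD T0:  M=2  r_T0=2
   2) LOAD T1:  M=2  r_T1=2
   3) CAS  T1:  M=3  r_T1=2 ✓
   4) CAS  T0:  M=3  r_T0=2 ✗
   5) LOAD T2:  M=3  r_T2=3
   6) LOAD T0:  M=3  r_T0=3
   7) CAS  T2:  M=4  r_T2=3 ✓
   8) LOAD T2:  M=4  r_T2=4
   9) CAS  T2:  M=5  r_T2=4 ✓
  10) CAS  T0:  M=5  r_T0=3 ✗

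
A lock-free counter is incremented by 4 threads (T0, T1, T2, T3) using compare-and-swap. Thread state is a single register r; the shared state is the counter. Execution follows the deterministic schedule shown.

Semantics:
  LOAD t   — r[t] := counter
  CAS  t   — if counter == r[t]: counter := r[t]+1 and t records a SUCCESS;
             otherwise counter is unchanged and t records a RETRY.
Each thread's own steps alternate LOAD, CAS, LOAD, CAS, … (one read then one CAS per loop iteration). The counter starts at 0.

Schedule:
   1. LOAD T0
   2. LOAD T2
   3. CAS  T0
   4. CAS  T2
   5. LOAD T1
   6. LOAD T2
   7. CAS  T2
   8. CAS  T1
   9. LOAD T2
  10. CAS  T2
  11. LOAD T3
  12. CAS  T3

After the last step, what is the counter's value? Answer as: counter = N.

counter = 4

step 1: T0 LOAD ⇒ load; ctr=0 reg=0
step 2: T2 LOAD ⇒ load; ctr=0 reg=0
step 3: T0 CAS ⇒ ok; ctr=1 reg=0
step 4: T2 CAS ⇒ retry; ctr=1 reg=0
step 5: T1 LOAD ⇒ load; ctr=1 reg=1
step 6: T2 LOAD ⇒ load; ctr=1 reg=1
step 7: T2 CAS ⇒ ok; ctr=2 reg=1
step 8: T1 CAS ⇒ retry; ctr=2 reg=1
step 9: T2 LOAD ⇒ load; ctr=2 reg=2
step 10: T2 CAS ⇒ ok; ctr=3 reg=2
step 11: T3 LOAD ⇒ load; ctr=3 reg=3
step 12: T3 CAS ⇒ ok; ctr=4 reg=3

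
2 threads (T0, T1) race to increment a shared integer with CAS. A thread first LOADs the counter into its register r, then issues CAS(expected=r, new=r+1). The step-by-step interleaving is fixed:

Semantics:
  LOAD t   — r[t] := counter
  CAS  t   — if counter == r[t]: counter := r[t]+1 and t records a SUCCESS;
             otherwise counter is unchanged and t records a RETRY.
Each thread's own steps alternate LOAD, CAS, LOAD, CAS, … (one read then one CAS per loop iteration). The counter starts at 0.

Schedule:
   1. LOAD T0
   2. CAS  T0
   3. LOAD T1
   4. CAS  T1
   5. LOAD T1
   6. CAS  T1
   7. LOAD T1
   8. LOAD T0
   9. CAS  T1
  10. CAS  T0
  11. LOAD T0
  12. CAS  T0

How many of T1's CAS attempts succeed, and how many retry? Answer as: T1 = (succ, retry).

T1 = (3, 0)

[1] T0.load  rd  (counter 0, T0.r 0)
[2] T0.cas  hit  (counter 1, T0.r 0)
[3] T1.load  rd  (counter 1, T1.r 1)
[4] T1.cas  hit  (counter 2, T1.r 1)
[5] T1.load  rd  (counter 2, T1.r 2)
[6] T1.cas  hit  (counter 3, T1.r 2)
[7] T1.load  rd  (counter 3, T1.r 3)
[8] T0.load  rd  (counter 3, T0.r 3)
[9] T1.cas  hit  (counter 4, T1.r 3)
[10] T0.cas  miss  (counter 4, T0.r 3)
[11] T0.load  rd  (counter 4, T0.r 4)
[12] T0.cas  hit  (counter 5, T0.r 4)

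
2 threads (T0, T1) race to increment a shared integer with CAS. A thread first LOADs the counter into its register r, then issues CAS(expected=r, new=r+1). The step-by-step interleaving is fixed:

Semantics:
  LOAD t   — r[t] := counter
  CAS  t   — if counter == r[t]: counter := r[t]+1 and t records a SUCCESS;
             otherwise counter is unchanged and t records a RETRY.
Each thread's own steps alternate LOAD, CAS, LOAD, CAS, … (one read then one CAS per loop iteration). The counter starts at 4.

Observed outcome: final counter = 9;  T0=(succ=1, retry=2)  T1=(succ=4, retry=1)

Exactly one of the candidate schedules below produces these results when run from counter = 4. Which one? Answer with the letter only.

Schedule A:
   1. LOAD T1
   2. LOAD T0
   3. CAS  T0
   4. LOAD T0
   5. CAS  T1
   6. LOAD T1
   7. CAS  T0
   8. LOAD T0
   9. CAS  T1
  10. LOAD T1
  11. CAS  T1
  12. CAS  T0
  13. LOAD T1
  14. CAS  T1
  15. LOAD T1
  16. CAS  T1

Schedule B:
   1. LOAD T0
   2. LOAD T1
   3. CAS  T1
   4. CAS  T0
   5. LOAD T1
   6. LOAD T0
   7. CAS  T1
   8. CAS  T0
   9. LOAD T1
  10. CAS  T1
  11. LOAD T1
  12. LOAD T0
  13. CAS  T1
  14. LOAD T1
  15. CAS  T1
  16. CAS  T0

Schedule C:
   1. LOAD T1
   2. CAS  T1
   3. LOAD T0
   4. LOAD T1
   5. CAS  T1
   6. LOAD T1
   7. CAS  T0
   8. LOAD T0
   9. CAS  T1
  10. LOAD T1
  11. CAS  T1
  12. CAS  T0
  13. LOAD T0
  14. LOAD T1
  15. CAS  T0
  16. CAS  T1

C

Run C:
#1 T1 reads 4
#2 T1 CAS(4→5) writes; counter now 5
#3 T0 reads 5
#4 T1 reads 5
#5 T1 CAS(5→6) writes; counter now 6
#6 T1 reads 6
#7 T0 CAS(5→6) fails; counter now 6
#8 T0 reads 6
#9 T1 CAS(6→7) writes; counter now 7
#10 T1 reads 7
#11 T1 CAS(7→8) writes; counter now 8
#12 T0 CAS(6→7) fails; counter now 8
#13 T0 reads 8
#14 T1 reads 8
#15 T0 CAS(8→9) writes; counter now 9
#16 T1 CAS(8→9) fails; counter now 9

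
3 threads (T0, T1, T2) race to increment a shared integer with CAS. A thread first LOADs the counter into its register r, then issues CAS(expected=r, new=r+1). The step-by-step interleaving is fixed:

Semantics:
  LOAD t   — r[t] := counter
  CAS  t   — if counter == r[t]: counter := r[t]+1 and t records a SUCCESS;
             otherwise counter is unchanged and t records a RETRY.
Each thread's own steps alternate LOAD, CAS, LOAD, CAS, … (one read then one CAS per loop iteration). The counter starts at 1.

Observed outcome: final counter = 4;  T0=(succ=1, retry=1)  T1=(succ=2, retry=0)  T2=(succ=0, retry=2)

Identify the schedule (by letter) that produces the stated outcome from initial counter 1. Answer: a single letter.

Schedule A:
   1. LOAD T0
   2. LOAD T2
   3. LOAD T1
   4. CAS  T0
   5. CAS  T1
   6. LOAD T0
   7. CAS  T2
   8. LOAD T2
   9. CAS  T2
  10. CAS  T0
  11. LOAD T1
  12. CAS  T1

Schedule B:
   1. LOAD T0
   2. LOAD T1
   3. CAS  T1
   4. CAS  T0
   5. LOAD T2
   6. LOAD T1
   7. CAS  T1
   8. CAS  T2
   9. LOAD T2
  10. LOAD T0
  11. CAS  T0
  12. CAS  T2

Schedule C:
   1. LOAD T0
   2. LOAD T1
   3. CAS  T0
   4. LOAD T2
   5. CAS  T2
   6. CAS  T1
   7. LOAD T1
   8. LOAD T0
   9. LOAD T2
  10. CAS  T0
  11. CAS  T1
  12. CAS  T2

B

Run B:
T0 LOAD — after: cnt=1, r=1 — load
T1 LOAD — after: cnt=1, r=1 — load
T1 CAS — after: cnt=2, r=1 — ok
T0 CAS — after: cnt=2, r=1 — retry
T2 LOAD — after: cnt=2, r=2 — load
T1 LOAD — after: cnt=2, r=2 — load
T1 CAS — after: cnt=3, r=2 — ok
T2 CAS — after: cnt=3, r=2 — retry
T2 LOAD — after: cnt=3, r=3 — load
T0 LOAD — after: cnt=3, r=3 — load
T0 CAS — after: cnt=4, r=3 — ok
T2 CAS — after: cnt=4, r=3 — retry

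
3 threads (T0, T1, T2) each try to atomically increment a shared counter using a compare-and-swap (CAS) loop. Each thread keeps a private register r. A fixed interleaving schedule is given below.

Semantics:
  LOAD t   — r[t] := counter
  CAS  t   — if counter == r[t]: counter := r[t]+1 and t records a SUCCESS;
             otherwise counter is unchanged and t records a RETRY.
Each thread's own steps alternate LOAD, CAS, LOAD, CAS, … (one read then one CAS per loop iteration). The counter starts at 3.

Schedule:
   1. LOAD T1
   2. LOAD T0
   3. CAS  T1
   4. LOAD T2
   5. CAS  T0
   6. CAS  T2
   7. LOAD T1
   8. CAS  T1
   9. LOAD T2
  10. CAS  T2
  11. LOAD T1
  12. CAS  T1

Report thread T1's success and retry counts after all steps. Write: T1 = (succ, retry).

#1 T1 reads 3
#2 T0 reads 3
#3 T1 CAS(3→4) writes; counter now 4
#4 T2 reads 4
#5 T0 CAS(3→4) fails; counter now 4
#6 T2 CAS(4→5) writes; counter now 5
#7 T1 reads 5
#8 T1 CAS(5→6) writes; counter now 6
#9 T2 reads 6
#10 T2 CAS(6→7) writes; counter now 7
#11 T1 reads 7
#12 T1 CAS(7→8) writes; counter now 8

T1 = (3, 0)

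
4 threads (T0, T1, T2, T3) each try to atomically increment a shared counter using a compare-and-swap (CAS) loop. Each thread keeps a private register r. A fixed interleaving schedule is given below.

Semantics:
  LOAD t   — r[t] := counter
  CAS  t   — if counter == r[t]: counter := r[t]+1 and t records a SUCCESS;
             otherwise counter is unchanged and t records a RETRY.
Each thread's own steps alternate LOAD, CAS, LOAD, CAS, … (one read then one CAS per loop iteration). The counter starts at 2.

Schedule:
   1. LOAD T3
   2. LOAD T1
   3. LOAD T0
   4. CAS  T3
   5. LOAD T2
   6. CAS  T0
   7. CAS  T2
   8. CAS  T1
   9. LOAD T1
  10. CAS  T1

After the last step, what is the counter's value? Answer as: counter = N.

1. LOAD T3 → mem=2 r[T3]=2 [LOAD]
2. LOAD T1 → mem=2 r[T1]=2 [LOAD]
3. LOAD T0 → mem=2 r[T0]=2 [LOAD]
4. CAS T3 → mem=3 r[T3]=2 [OK]
5. LOAD T2 → mem=3 r[T2]=3 [LOAD]
6. CAS T0 → mem=3 r[T0]=2 [RETRY]
7. CAS T2 → mem=4 r[T2]=3 [OK]
8. CAS T1 → mem=4 r[T1]=2 [RETRY]
9. LOAD T1 → mem=4 r[T1]=4 [LOAD]
10. CAS T1 → mem=5 r[T1]=4 [OK]

counter = 5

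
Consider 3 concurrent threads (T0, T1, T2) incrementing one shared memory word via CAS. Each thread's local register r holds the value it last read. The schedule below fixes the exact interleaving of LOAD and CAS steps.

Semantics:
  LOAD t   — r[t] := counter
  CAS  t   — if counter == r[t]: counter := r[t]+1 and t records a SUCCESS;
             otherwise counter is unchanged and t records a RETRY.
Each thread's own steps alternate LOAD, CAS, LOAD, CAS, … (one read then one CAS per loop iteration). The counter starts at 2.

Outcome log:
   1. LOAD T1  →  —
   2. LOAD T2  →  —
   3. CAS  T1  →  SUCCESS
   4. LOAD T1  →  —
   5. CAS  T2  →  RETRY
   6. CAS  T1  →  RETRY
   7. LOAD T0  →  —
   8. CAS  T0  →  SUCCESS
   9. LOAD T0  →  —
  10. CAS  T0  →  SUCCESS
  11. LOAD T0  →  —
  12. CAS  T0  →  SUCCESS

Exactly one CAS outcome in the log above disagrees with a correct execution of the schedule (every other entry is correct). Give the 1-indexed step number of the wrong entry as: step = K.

Correct run:
1. LOAD T1 → mem=2 r[T1]=2 [LOAD]
2. LOAD T2 → mem=2 r[T2]=2 [LOAD]
3. CAS T1 → mem=3 r[T1]=2 [OK]
4. LOAD T1 → mem=3 r[T1]=3 [LOAD]
5. CAS T2 → mem=3 r[T2]=2 [RETRY]
6. CAS T1 → mem=4 r[T1]=3 [OK]
7. LOAD T0 → mem=4 r[T0]=4 [LOAD]
8. CAS T0 → mem=5 r[T0]=4 [OK]
9. LOAD T0 → mem=5 r[T0]=5 [LOAD]
10. CAS T0 → mem=6 r[T0]=5 [OK]
11. LOAD T0 → mem=6 r[T0]=6 [LOAD]
12. CAS T0 → mem=7 r[T0]=6 [OK]
Mismatch at 6.

step = 6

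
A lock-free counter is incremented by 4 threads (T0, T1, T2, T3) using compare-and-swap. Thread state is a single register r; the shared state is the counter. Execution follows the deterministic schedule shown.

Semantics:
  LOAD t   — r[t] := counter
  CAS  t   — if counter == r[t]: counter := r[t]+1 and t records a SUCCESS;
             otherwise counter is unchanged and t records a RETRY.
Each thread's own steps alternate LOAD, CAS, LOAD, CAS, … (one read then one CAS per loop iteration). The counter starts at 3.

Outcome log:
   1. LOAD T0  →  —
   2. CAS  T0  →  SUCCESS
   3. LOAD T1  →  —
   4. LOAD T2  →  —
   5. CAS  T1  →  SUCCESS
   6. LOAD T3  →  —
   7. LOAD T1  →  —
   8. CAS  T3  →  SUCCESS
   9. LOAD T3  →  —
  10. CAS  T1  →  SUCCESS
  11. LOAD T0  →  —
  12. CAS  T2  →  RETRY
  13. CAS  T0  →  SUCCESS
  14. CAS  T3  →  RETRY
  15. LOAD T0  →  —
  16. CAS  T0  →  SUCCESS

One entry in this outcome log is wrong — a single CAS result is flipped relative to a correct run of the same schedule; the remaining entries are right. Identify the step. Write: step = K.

Re-executing:
step 1: T0 LOAD ⇒ load; ctr=3 reg=3
step 2: T0 CAS ⇒ ok; ctr=4 reg=3
step 3: T1 LOAD ⇒ load; ctr=4 reg=4
step 4: T2 LOAD ⇒ load; ctr=4 reg=4
step 5: T1 CAS ⇒ ok; ctr=5 reg=4
step 6: T3 LOAD ⇒ load; ctr=5 reg=5
step 7: T1 LOAD ⇒ load; ctr=5 reg=5
step 8: T3 CAS ⇒ ok; ctr=6 reg=5
step 9: T3 LOAD ⇒ load; ctr=6 reg=6
step 10: T1 CAS ⇒ retry; ctr=6 reg=5
step 11: T0 LOAD ⇒ load; ctr=6 reg=6
step 12: T2 CAS ⇒ retry; ctr=6 reg=4
step 13: T0 CAS ⇒ ok; ctr=7 reg=6
step 14: T3 CAS ⇒ retry; ctr=7 reg=6
step 15: T0 LOAD ⇒ load; ctr=7 reg=7
step 16: T0 CAS ⇒ ok; ctr=8 reg=7
Mismatch at 10.

step = 10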